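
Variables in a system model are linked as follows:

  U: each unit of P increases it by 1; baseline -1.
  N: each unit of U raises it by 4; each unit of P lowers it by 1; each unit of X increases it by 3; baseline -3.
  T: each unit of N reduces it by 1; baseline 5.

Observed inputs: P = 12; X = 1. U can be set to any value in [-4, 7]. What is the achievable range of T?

Intervening on U fixes its value directly, overriding its dependence on P.
Substituting into the N equation gives N = 4*U - 12.
This gives T = -4*U + 17.
Linear in U, so extremes are at the endpoints: U = -4 gives T = 33; U = 7 gives T = -11.

-11 to 33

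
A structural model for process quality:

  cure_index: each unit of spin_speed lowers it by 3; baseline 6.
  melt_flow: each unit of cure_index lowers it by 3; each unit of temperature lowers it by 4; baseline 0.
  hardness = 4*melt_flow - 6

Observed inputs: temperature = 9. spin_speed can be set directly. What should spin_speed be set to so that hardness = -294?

spin_speed = -2

Substituting into the melt_flow equation gives melt_flow = 9*spin_speed - 54.
Substituting into the hardness equation gives hardness = 36*spin_speed - 222.
Solve 36*spin_speed - 222 = -294: spin_speed = (-294 + 222) / 36 = -2.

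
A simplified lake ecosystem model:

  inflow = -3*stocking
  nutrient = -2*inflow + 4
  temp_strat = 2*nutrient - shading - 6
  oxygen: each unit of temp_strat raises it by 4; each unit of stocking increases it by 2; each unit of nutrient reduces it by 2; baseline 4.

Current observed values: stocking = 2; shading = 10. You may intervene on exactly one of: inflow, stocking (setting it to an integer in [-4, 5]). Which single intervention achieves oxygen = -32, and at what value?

set inflow = 0

Intervening on inflow: with other inputs at their observed values, oxygen = -12*inflow - 32. Solving for -32 gives inflow = 0, within [-4, 5].
Intervening on stocking: oxygen = 38*stocking - 36. Reaching -32 requires stocking = 2/19, not an integer.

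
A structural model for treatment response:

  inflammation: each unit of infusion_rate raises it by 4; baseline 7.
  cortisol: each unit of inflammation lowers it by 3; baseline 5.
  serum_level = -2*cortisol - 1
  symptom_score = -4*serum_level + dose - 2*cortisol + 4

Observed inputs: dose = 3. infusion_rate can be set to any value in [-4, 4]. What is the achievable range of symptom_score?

-373 to 203

Substituting into the cortisol equation gives cortisol = -12*infusion_rate - 16.
Substituting into the serum_level equation gives serum_level = 24*infusion_rate + 31.
This gives symptom_score = -72*infusion_rate - 85.
Linear in infusion_rate, so extremes are at the endpoints: infusion_rate = -4 gives symptom_score = 203; infusion_rate = 4 gives symptom_score = -373.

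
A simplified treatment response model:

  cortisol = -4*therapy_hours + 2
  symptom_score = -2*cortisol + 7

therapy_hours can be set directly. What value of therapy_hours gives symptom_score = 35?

Substituting into the symptom_score equation gives symptom_score = 8*therapy_hours + 3.
Solve 8*therapy_hours + 3 = 35: therapy_hours = (35 - 3) / 8 = 4.

therapy_hours = 4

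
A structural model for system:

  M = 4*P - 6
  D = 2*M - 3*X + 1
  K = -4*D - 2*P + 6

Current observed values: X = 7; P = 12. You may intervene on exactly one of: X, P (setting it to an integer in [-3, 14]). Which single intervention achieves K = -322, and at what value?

Intervening on X: with other inputs at their observed values, K = 12*X - 358. Solving for -322 gives X = 3, within [-3, 14].
Intervening on P: K = -34*P + 134. Reaching -322 requires P = 228/17, not an integer.

set X = 3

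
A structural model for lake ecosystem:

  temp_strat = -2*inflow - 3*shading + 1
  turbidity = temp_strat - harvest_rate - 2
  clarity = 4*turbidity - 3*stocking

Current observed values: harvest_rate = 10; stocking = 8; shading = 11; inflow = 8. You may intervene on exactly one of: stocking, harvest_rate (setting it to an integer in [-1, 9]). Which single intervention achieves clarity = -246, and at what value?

set stocking = 2

Intervening on stocking: with other inputs at their observed values, clarity = -3*stocking - 240. Solving for -246 gives stocking = 2, within [-1, 9].
Intervening on harvest_rate: clarity = -4*harvest_rate - 224. Reaching -246 requires harvest_rate = 11/2, not an integer.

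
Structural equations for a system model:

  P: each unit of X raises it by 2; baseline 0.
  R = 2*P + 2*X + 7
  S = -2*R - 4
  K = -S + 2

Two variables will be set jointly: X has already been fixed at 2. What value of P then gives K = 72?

P = 11

With X held at 2:
Intervening on P fixes its value directly, overriding its dependence on X.
Substituting into the R equation gives R = 2*P + 11.
S becomes -4*P - 26.
Substituting into the K equation gives K = 4*P + 28.
Solve 4*P + 28 = 72: P = (72 - 28) / 4 = 11.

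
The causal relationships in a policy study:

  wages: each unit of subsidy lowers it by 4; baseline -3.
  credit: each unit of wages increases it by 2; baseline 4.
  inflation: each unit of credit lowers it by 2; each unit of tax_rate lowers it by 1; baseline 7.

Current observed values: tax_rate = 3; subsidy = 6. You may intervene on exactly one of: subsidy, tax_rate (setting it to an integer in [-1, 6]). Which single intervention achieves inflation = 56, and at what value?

set subsidy = 3

Intervening on subsidy: with other inputs at their observed values, inflation = 16*subsidy + 8. Solving for 56 gives subsidy = 3, within [-1, 6].
Intervening on tax_rate: inflation = -tax_rate + 107. Reaching 56 requires tax_rate = 51, outside [-1, 6].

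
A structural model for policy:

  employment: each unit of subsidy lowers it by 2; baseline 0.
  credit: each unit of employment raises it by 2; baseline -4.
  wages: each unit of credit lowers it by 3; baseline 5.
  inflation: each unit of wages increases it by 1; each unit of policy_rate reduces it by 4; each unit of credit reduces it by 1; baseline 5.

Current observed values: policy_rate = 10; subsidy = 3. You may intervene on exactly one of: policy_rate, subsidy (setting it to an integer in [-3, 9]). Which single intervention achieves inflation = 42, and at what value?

set policy_rate = 8

Intervening on policy_rate: with other inputs at their observed values, inflation = -4*policy_rate + 74. Solving for 42 gives policy_rate = 8, within [-3, 9].
Intervening on subsidy: inflation = 16*subsidy - 14. Reaching 42 requires subsidy = 7/2, not an integer.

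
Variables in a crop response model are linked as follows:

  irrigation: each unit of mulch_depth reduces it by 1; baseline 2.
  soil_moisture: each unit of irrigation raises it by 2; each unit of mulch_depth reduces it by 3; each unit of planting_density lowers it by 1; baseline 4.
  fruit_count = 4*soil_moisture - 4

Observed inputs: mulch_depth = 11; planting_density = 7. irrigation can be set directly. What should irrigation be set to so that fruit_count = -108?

Intervening on irrigation fixes its value directly, overriding its dependence on mulch_depth.
Substituting into the soil_moisture equation gives soil_moisture = 2*irrigation - 36.
fruit_count becomes 8*irrigation - 148.
Solve 8*irrigation - 148 = -108: irrigation = (-108 + 148) / 8 = 5.

irrigation = 5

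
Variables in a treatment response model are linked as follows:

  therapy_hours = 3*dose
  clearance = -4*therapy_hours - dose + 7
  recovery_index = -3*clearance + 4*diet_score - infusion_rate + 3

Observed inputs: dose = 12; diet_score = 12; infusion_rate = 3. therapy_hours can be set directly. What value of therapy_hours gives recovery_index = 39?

Intervening on therapy_hours fixes its value directly, overriding its dependence on dose.
Substituting into the clearance equation gives clearance = -4*therapy_hours - 5.
Substituting into the recovery_index equation gives recovery_index = 12*therapy_hours + 63.
Solve 12*therapy_hours + 63 = 39: therapy_hours = (39 - 63) / 12 = -2.

therapy_hours = -2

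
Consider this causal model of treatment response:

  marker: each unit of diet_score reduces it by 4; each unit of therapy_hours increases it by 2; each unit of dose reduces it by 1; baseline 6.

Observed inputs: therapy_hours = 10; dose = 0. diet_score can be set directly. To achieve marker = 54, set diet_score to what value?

diet_score = -7

Substituting into the marker equation gives marker = -4*diet_score + 26.
Solve -4*diet_score + 26 = 54: diet_score = (54 - 26) / -4 = -7.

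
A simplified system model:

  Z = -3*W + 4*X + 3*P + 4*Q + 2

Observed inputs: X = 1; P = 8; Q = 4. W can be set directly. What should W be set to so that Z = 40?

W = 2

Substituting into the Z equation gives Z = -3*W + 46.
Solve -3*W + 46 = 40: W = (40 - 46) / -3 = 2.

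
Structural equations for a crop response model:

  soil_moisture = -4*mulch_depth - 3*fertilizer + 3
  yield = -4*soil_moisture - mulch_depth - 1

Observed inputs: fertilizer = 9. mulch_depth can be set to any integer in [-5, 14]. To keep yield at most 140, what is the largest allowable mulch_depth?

Substituting into the soil_moisture equation gives soil_moisture = -4*mulch_depth - 24.
yield becomes 15*mulch_depth + 95.
Require 15*mulch_depth + 95 ≤ 140, so mulch_depth ≤ 3.
The largest integer in [-5, 14] satisfying this is 3.

mulch_depth = 3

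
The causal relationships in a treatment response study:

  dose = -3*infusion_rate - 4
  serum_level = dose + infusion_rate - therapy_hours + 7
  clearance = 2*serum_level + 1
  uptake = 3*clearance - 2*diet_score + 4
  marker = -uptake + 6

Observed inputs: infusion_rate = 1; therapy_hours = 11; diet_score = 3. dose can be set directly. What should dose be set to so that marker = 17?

Intervening on dose fixes its value directly, overriding its dependence on infusion_rate.
Substituting into the serum_level equation gives serum_level = dose - 3.
Substituting into the clearance equation gives clearance = 2*dose - 5.
Substituting into the uptake equation gives uptake = 6*dose - 17.
So marker = -6*dose + 23.
Solve -6*dose + 23 = 17: dose = (17 - 23) / -6 = 1.

dose = 1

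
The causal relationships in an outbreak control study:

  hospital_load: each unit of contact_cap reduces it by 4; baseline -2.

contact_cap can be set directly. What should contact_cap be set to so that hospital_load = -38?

contact_cap = 9

Solve -4*contact_cap - 2 = -38: contact_cap = (-38 + 2) / -4 = 9.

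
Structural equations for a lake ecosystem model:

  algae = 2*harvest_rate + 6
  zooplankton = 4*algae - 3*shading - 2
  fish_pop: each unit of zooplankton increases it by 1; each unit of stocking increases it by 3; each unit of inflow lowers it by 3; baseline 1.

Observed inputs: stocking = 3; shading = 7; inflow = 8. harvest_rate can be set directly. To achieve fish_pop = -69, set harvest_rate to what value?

Substituting into the zooplankton equation gives zooplankton = 8*harvest_rate + 1.
Substituting into the fish_pop equation gives fish_pop = 8*harvest_rate - 13.
Solve 8*harvest_rate - 13 = -69: harvest_rate = (-69 + 13) / 8 = -7.

harvest_rate = -7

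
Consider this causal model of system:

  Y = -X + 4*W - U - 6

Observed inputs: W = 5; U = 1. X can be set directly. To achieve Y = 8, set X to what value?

Substituting into the Y equation gives Y = -X + 13.
Solve -X + 13 = 8: X = (8 - 13) / -1 = 5.

X = 5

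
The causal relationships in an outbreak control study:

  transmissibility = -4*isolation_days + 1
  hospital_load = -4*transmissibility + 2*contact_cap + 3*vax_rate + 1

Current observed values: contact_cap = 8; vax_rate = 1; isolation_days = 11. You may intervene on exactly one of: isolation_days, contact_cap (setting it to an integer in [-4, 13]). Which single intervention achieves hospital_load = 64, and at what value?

Intervening on isolation_days: with other inputs at their observed values, hospital_load = 16*isolation_days + 16. Solving for 64 gives isolation_days = 3, within [-4, 13].
Intervening on contact_cap: hospital_load = 2*contact_cap + 176. Reaching 64 requires contact_cap = -56, outside [-4, 13].

set isolation_days = 3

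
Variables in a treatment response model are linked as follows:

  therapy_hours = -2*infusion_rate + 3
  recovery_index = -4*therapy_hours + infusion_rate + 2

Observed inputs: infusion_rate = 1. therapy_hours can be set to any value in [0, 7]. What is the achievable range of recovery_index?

Intervening on therapy_hours fixes its value directly, overriding its dependence on infusion_rate.
Substituting into the recovery_index equation gives recovery_index = -4*therapy_hours + 3.
Linear in therapy_hours, so extremes are at the endpoints: therapy_hours = 0 gives recovery_index = 3; therapy_hours = 7 gives recovery_index = -25.

-25 to 3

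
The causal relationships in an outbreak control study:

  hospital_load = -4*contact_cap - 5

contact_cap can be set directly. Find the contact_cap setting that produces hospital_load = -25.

contact_cap = 5

Solve -4*contact_cap - 5 = -25: contact_cap = (-25 + 5) / -4 = 5.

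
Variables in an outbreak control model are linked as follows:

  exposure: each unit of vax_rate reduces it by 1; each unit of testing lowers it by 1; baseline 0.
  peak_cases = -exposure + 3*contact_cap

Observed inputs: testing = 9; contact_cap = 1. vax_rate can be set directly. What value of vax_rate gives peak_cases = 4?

Substituting into the exposure equation gives exposure = -vax_rate - 9.
So peak_cases = vax_rate + 12.
Solve vax_rate + 12 = 4: vax_rate = (4 - 12) / 1 = -8.

vax_rate = -8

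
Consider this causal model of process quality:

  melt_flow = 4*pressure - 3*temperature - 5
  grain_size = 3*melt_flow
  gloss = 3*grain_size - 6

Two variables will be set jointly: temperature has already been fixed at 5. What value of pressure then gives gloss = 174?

pressure = 10

With temperature held at 5:
Substituting into the melt_flow equation gives melt_flow = 4*pressure - 20.
Substituting into the grain_size equation gives grain_size = 12*pressure - 60.
Substituting into the gloss equation gives gloss = 36*pressure - 186.
Solve 36*pressure - 186 = 174: pressure = (174 + 186) / 36 = 10.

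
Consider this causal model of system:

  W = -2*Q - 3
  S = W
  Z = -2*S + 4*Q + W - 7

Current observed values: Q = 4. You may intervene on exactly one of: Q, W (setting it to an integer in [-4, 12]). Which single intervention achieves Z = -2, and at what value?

set W = 11

Intervening on Q: Z = 6*Q - 4. Reaching -2 requires Q = 1/3, not an integer.
Intervening on W: with other inputs at their observed values, Z = -W + 9. Solving for -2 gives W = 11, within [-4, 12].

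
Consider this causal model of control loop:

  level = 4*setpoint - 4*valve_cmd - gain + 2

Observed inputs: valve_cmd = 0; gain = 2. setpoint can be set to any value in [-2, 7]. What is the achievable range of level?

-8 to 28

Substituting into the level equation gives level = 4*setpoint.
Linear in setpoint, so extremes are at the endpoints: setpoint = -2 gives level = -8; setpoint = 7 gives level = 28.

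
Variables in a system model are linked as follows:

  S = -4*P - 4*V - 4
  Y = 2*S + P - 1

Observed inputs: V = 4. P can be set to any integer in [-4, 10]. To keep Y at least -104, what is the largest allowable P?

Substituting into the S equation gives S = -4*P - 20.
Y becomes -7*P - 41.
Require -7*P - 41 ≥ -104, so P ≤ 9.
The largest integer in [-4, 10] satisfying this is 9.

P = 9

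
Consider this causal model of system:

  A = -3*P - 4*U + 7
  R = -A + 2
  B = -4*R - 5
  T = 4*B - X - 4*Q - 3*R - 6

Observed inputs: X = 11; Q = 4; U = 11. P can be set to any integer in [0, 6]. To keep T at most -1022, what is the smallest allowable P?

P = 4

Substituting into the A equation gives A = -3*P - 37.
So R = 3*P + 39.
Substituting into the B equation gives B = -12*P - 161.
Substituting into the T equation gives T = -57*P - 794.
Require -57*P - 794 ≤ -1022, so P ≥ 4.
The smallest integer in [0, 6] satisfying this is 4.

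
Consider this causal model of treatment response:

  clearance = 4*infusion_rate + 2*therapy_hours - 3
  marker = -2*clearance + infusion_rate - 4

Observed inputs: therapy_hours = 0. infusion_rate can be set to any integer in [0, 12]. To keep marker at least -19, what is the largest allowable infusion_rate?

infusion_rate = 3

Substituting into the clearance equation gives clearance = 4*infusion_rate - 3.
Substituting into the marker equation gives marker = -7*infusion_rate + 2.
Require -7*infusion_rate + 2 ≥ -19, so infusion_rate ≤ 3.
The largest integer in [0, 12] satisfying this is 3.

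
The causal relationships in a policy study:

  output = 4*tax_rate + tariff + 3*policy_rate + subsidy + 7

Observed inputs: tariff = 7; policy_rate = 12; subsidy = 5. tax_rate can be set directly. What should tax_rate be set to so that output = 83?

Substituting into the output equation gives output = 4*tax_rate + 55.
Solve 4*tax_rate + 55 = 83: tax_rate = (83 - 55) / 4 = 7.

tax_rate = 7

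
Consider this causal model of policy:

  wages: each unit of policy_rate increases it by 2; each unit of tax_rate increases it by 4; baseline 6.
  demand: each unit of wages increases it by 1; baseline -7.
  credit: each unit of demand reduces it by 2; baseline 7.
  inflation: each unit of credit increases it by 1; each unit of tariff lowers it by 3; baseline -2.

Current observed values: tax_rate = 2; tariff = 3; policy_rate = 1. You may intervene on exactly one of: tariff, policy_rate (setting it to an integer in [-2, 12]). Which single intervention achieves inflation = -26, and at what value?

set policy_rate = 2

Intervening on tariff: inflation = -3*tariff - 13. Reaching -26 requires tariff = 13/3, not an integer.
Intervening on policy_rate: with other inputs at their observed values, inflation = -4*policy_rate - 18. Solving for -26 gives policy_rate = 2, within [-2, 12].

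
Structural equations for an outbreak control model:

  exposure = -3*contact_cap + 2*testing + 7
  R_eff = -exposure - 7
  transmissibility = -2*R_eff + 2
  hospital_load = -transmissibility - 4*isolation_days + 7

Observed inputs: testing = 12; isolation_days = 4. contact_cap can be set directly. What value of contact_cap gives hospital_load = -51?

Substituting into the exposure equation gives exposure = -3*contact_cap + 31.
Substituting into the R_eff equation gives R_eff = 3*contact_cap - 38.
transmissibility becomes -6*contact_cap + 78.
Substituting into the hospital_load equation gives hospital_load = 6*contact_cap - 87.
Solve 6*contact_cap - 87 = -51: contact_cap = (-51 + 87) / 6 = 6.

contact_cap = 6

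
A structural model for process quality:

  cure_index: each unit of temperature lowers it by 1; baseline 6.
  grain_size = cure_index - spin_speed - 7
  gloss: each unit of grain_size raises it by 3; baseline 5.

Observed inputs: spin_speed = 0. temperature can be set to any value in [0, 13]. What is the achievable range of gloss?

-37 to 2

Substituting into the grain_size equation gives grain_size = -temperature - 1.
So gloss = -3*temperature + 2.
Linear in temperature, so extremes are at the endpoints: temperature = 0 gives gloss = 2; temperature = 13 gives gloss = -37.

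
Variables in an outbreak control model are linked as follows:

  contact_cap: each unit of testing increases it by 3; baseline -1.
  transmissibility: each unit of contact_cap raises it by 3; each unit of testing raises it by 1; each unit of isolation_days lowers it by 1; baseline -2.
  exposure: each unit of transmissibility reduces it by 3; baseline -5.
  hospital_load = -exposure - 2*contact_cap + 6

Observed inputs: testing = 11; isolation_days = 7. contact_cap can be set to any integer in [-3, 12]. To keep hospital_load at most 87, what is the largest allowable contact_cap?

Intervening on contact_cap fixes its value directly, overriding its dependence on testing.
Substituting into the transmissibility equation gives transmissibility = 3*contact_cap + 2.
Substituting into the exposure equation gives exposure = -9*contact_cap - 11.
This gives hospital_load = 7*contact_cap + 17.
Require 7*contact_cap + 17 ≤ 87, so contact_cap ≤ 10.
The largest integer in [-3, 12] satisfying this is 10.

contact_cap = 10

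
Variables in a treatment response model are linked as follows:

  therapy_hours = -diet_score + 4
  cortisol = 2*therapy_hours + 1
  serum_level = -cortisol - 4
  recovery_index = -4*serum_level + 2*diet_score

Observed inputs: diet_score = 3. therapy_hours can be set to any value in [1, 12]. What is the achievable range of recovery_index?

Intervening on therapy_hours fixes its value directly, overriding its dependence on diet_score.
Substituting into the serum_level equation gives serum_level = -2*therapy_hours - 5.
This gives recovery_index = 8*therapy_hours + 26.
Linear in therapy_hours, so extremes are at the endpoints: therapy_hours = 1 gives recovery_index = 34; therapy_hours = 12 gives recovery_index = 122.

34 to 122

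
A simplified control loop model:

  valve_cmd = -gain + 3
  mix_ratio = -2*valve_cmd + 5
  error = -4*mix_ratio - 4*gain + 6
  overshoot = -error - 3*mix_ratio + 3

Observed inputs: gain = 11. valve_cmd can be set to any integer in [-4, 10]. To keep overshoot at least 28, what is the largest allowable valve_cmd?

valve_cmd = 9

Intervening on valve_cmd fixes its value directly, overriding its dependence on gain.
Substituting into the error equation gives error = 8*valve_cmd - 58.
overshoot becomes -2*valve_cmd + 46.
Require -2*valve_cmd + 46 ≥ 28, so valve_cmd ≤ 9.
The largest integer in [-4, 10] satisfying this is 9.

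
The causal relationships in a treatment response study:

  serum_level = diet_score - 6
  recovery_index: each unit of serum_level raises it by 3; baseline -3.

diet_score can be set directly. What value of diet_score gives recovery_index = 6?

diet_score = 9

Substituting into the recovery_index equation gives recovery_index = 3*diet_score - 21.
Solve 3*diet_score - 21 = 6: diet_score = (6 + 21) / 3 = 9.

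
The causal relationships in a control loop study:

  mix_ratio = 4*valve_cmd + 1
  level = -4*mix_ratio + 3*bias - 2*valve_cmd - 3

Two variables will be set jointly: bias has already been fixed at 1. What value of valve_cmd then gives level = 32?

With bias held at 1:
Substituting into the level equation gives level = -18*valve_cmd - 4.
Solve -18*valve_cmd - 4 = 32: valve_cmd = (32 + 4) / -18 = -2.

valve_cmd = -2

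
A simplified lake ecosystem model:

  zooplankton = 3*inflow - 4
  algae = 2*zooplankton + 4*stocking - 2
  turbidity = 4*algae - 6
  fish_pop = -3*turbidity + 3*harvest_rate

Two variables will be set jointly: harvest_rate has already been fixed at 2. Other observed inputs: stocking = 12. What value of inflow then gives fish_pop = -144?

inflow = -4

With harvest_rate held at 2:
Substituting into the algae equation gives algae = 6*inflow + 38.
Substituting into the turbidity equation gives turbidity = 24*inflow + 146.
fish_pop becomes -72*inflow - 432.
Solve -72*inflow - 432 = -144: inflow = (-144 + 432) / -72 = -4.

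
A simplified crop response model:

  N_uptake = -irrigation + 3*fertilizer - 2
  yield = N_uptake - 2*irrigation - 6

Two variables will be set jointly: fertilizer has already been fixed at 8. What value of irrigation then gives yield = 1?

irrigation = 5

With fertilizer held at 8:
Substituting into the N_uptake equation gives N_uptake = -irrigation + 22.
yield becomes -3*irrigation + 16.
Solve -3*irrigation + 16 = 1: irrigation = (1 - 16) / -3 = 5.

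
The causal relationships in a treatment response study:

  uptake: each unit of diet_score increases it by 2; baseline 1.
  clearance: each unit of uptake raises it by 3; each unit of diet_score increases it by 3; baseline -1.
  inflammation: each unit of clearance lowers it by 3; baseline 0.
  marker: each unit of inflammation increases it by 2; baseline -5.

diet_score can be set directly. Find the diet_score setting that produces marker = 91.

Substituting into the clearance equation gives clearance = 9*diet_score + 2.
inflammation becomes -27*diet_score - 6.
Substituting into the marker equation gives marker = -54*diet_score - 17.
Solve -54*diet_score - 17 = 91: diet_score = (91 + 17) / -54 = -2.

diet_score = -2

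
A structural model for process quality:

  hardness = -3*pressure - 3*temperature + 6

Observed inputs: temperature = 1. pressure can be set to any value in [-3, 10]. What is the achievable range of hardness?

Substituting into the hardness equation gives hardness = -3*pressure + 3.
Linear in pressure, so extremes are at the endpoints: pressure = -3 gives hardness = 12; pressure = 10 gives hardness = -27.

-27 to 12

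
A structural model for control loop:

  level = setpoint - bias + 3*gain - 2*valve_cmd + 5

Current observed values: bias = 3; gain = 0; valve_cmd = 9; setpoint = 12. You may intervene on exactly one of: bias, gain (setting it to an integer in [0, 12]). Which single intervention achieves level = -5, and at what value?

Intervening on bias: with other inputs at their observed values, level = -bias - 1. Solving for -5 gives bias = 4, within [0, 12].
Intervening on gain: level = 3*gain - 4. Reaching -5 requires gain = -1/3, not an integer.

set bias = 4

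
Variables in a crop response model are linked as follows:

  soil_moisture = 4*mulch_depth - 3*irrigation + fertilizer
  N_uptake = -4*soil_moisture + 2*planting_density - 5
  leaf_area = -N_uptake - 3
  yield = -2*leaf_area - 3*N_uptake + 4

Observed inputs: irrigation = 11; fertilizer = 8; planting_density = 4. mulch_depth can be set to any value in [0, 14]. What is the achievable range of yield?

-93 to 131

Substituting into the soil_moisture equation gives soil_moisture = 4*mulch_depth - 25.
This gives N_uptake = -16*mulch_depth + 103.
This gives leaf_area = 16*mulch_depth - 106.
Substituting into the yield equation gives yield = 16*mulch_depth - 93.
Linear in mulch_depth, so extremes are at the endpoints: mulch_depth = 0 gives yield = -93; mulch_depth = 14 gives yield = 131.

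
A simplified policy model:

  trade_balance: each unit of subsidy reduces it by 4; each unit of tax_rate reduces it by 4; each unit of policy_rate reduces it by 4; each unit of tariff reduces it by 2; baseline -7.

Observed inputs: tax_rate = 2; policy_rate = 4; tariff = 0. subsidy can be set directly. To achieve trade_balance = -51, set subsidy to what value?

subsidy = 5

Substituting into the trade_balance equation gives trade_balance = -4*subsidy - 31.
Solve -4*subsidy - 31 = -51: subsidy = (-51 + 31) / -4 = 5.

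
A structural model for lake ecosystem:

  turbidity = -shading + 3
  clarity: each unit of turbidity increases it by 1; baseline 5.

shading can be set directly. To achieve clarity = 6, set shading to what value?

Substituting into the clarity equation gives clarity = -shading + 8.
Solve -shading + 8 = 6: shading = (6 - 8) / -1 = 2.

shading = 2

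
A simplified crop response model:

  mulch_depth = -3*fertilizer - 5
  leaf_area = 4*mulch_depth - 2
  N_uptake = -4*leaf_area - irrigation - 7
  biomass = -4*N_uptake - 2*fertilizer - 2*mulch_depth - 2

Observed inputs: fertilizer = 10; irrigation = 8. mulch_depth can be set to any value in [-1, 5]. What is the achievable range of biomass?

Intervening on mulch_depth fixes its value directly, overriding its dependence on fertilizer.
Substituting into the N_uptake equation gives N_uptake = -16*mulch_depth - 7.
Substituting into the biomass equation gives biomass = 62*mulch_depth + 6.
Linear in mulch_depth, so extremes are at the endpoints: mulch_depth = -1 gives biomass = -56; mulch_depth = 5 gives biomass = 316.

-56 to 316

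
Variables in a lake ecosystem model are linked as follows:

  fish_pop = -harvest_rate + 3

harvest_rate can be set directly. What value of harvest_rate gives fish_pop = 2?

harvest_rate = 1

Solve -harvest_rate + 3 = 2: harvest_rate = (2 - 3) / -1 = 1.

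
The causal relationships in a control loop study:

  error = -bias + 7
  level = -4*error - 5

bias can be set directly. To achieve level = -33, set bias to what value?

Substituting into the level equation gives level = 4*bias - 33.
Solve 4*bias - 33 = -33: bias = (-33 + 33) / 4 = 0.

bias = 0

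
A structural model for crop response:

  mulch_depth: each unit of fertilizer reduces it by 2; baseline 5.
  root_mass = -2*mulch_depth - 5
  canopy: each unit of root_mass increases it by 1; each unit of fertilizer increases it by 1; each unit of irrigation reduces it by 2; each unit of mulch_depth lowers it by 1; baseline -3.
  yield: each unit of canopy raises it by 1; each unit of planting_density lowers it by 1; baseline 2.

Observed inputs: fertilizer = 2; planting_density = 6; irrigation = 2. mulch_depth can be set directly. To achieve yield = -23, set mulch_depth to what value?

Intervening on mulch_depth fixes its value directly, overriding its dependence on fertilizer.
Substituting into the canopy equation gives canopy = -3*mulch_depth - 10.
So yield = -3*mulch_depth - 14.
Solve -3*mulch_depth - 14 = -23: mulch_depth = (-23 + 14) / -3 = 3.

mulch_depth = 3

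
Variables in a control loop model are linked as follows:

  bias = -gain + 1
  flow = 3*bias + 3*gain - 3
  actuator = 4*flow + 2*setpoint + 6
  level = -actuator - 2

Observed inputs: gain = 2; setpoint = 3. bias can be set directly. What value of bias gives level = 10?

bias = -3

Intervening on bias fixes its value directly, overriding its dependence on gain.
Substituting into the flow equation gives flow = 3*bias + 3.
Substituting into the actuator equation gives actuator = 12*bias + 24.
So level = -12*bias - 26.
Solve -12*bias - 26 = 10: bias = (10 + 26) / -12 = -3.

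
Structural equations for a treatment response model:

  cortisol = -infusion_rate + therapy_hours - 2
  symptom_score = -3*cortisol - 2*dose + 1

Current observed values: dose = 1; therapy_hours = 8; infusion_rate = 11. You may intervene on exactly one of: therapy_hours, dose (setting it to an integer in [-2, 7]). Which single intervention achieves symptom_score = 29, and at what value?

set therapy_hours = 3

Intervening on therapy_hours: with other inputs at their observed values, symptom_score = -3*therapy_hours + 38. Solving for 29 gives therapy_hours = 3, within [-2, 7].
Intervening on dose: symptom_score = -2*dose + 16. Reaching 29 requires dose = -13/2, not an integer.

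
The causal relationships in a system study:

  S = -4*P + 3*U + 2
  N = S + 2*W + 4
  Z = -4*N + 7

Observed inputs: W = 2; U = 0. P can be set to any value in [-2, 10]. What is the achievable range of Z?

Substituting into the S equation gives S = -4*P + 2.
So N = -4*P + 10.
Substituting into the Z equation gives Z = 16*P - 33.
Linear in P, so extremes are at the endpoints: P = -2 gives Z = -65; P = 10 gives Z = 127.

-65 to 127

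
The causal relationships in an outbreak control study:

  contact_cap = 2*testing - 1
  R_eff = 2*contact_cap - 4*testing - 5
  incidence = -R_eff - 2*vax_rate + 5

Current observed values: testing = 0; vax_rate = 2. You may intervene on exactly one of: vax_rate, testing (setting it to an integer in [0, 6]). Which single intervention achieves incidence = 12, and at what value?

Intervening on vax_rate: with other inputs at their observed values, incidence = -2*vax_rate + 12. Solving for 12 gives vax_rate = 0, within [0, 6].
Intervening on testing: the paths from testing to incidence cancel (net effect zero), leaving incidence = 8; 12 is unreachable this way.

set vax_rate = 0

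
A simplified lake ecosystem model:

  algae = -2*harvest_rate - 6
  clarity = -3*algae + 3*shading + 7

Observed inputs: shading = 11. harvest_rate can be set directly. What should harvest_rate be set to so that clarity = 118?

harvest_rate = 10

Substituting into the clarity equation gives clarity = 6*harvest_rate + 58.
Solve 6*harvest_rate + 58 = 118: harvest_rate = (118 - 58) / 6 = 10.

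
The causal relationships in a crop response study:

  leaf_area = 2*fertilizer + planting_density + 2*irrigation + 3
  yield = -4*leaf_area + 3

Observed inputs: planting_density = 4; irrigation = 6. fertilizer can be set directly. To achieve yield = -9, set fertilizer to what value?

Substituting into the leaf_area equation gives leaf_area = 2*fertilizer + 19.
This gives yield = -8*fertilizer - 73.
Solve -8*fertilizer - 73 = -9: fertilizer = (-9 + 73) / -8 = -8.

fertilizer = -8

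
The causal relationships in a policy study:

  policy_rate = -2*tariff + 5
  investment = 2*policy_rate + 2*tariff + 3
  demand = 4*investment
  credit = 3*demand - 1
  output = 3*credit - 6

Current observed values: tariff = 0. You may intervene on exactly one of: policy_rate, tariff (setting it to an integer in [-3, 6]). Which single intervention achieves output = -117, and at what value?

set policy_rate = -3

Intervening on policy_rate: with other inputs at their observed values, output = 72*policy_rate + 99. Solving for -117 gives policy_rate = -3, within [-3, 6].
Intervening on tariff: output = -72*tariff + 459. Reaching -117 requires tariff = 8, outside [-3, 6].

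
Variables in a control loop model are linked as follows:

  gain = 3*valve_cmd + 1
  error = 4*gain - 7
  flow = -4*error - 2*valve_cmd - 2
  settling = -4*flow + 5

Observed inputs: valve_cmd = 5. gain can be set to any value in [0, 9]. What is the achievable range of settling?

-59 to 517

Intervening on gain fixes its value directly, overriding its dependence on valve_cmd.
Substituting into the flow equation gives flow = -16*gain + 16.
settling becomes 64*gain - 59.
Linear in gain, so extremes are at the endpoints: gain = 0 gives settling = -59; gain = 9 gives settling = 517.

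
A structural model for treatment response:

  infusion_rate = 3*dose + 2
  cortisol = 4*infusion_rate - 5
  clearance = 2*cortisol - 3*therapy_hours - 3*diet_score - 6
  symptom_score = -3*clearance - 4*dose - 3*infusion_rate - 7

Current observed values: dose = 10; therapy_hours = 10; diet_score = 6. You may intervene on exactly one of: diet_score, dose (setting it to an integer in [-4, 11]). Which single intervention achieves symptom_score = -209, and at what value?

Intervening on diet_score: symptom_score = 9*diet_score - 773. Reaching -209 requires diet_score = 188/3, not an integer.
Intervening on dose: with other inputs at their observed values, symptom_score = -85*dose + 131. Solving for -209 gives dose = 4, within [-4, 11].

set dose = 4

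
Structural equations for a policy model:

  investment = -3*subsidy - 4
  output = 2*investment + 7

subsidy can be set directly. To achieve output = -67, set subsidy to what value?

Substituting into the output equation gives output = -6*subsidy - 1.
Solve -6*subsidy - 1 = -67: subsidy = (-67 + 1) / -6 = 11.

subsidy = 11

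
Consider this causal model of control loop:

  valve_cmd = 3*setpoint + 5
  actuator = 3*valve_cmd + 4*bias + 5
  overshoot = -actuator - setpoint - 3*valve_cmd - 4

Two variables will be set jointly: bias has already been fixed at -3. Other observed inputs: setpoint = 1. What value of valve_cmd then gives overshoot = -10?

With bias held at -3:
Intervening on valve_cmd fixes its value directly, overriding its dependence on setpoint.
Substituting into the actuator equation gives actuator = 3*valve_cmd - 7.
Substituting into the overshoot equation gives overshoot = -6*valve_cmd + 2.
Solve -6*valve_cmd + 2 = -10: valve_cmd = (-10 - 2) / -6 = 2.

valve_cmd = 2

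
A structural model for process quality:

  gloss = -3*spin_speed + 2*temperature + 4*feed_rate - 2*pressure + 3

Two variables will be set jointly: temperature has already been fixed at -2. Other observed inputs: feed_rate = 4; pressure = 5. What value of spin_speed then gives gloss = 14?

spin_speed = -3

With temperature held at -2:
Substituting into the gloss equation gives gloss = -3*spin_speed + 5.
Solve -3*spin_speed + 5 = 14: spin_speed = (14 - 5) / -3 = -3.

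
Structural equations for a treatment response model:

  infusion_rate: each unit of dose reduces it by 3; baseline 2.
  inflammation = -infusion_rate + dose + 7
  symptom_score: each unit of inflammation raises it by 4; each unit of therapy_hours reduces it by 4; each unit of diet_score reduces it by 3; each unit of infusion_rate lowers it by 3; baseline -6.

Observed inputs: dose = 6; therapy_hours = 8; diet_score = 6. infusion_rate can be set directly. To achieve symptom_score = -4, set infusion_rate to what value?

infusion_rate = 0

Intervening on infusion_rate fixes its value directly, overriding its dependence on dose.
Substituting into the inflammation equation gives inflammation = -infusion_rate + 13.
Substituting into the symptom_score equation gives symptom_score = -7*infusion_rate - 4.
Solve -7*infusion_rate - 4 = -4: infusion_rate = (-4 + 4) / -7 = 0.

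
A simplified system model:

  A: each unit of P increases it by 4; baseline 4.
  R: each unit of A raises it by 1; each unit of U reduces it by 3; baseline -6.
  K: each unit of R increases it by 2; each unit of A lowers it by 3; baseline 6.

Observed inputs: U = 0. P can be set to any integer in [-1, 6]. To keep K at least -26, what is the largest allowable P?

P = 4

Substituting into the R equation gives R = 4*P - 2.
Substituting into the K equation gives K = -4*P - 10.
Require -4*P - 10 ≥ -26, so P ≤ 4.
The largest integer in [-1, 6] satisfying this is 4.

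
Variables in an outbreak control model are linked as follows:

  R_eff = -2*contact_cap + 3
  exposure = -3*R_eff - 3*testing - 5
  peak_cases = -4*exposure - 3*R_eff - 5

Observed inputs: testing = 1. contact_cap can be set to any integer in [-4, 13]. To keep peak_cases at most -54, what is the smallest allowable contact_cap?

Substituting into the exposure equation gives exposure = 6*contact_cap - 17.
This gives peak_cases = -18*contact_cap + 54.
Require -18*contact_cap + 54 ≤ -54, so contact_cap ≥ 6.
The smallest integer in [-4, 13] satisfying this is 6.

contact_cap = 6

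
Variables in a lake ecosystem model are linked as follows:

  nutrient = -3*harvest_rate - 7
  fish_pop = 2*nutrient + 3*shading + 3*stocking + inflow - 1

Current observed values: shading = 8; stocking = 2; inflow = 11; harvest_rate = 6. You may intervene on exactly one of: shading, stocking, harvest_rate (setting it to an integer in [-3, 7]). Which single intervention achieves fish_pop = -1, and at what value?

Intervening on shading: fish_pop = 3*shading - 34. Reaching -1 requires shading = 11, outside [-3, 7].
Intervening on stocking: with other inputs at their observed values, fish_pop = 3*stocking - 16. Solving for -1 gives stocking = 5, within [-3, 7].
Intervening on harvest_rate: fish_pop = -6*harvest_rate + 26. Reaching -1 requires harvest_rate = 9/2, not an integer.

set stocking = 5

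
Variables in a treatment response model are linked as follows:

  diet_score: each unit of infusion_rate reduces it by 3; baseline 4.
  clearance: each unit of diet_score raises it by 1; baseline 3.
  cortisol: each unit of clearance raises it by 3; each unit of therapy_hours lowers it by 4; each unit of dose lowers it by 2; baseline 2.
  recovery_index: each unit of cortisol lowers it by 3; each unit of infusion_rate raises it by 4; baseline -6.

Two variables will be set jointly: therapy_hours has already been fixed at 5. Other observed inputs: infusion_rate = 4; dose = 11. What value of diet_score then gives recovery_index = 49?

diet_score = 6

With therapy_hours held at 5:
Intervening on diet_score fixes its value directly, overriding its dependence on infusion_rate.
Substituting into the cortisol equation gives cortisol = 3*diet_score - 31.
Substituting into the recovery_index equation gives recovery_index = -9*diet_score + 103.
Solve -9*diet_score + 103 = 49: diet_score = (49 - 103) / -9 = 6.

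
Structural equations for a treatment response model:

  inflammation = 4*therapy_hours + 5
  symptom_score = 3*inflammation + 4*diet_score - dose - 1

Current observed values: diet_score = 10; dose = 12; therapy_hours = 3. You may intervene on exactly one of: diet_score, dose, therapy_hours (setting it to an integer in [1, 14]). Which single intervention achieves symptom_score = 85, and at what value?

set dose = 5

Intervening on diet_score: symptom_score = 4*diet_score + 38. Reaching 85 requires diet_score = 47/4, not an integer.
Intervening on dose: with other inputs at their observed values, symptom_score = -dose + 90. Solving for 85 gives dose = 5, within [1, 14].
Intervening on therapy_hours: symptom_score = 12*therapy_hours + 42. Reaching 85 requires therapy_hours = 43/12, not an integer.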